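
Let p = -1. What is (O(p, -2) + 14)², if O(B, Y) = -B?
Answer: 225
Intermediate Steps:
(O(p, -2) + 14)² = (-1*(-1) + 14)² = (1 + 14)² = 15² = 225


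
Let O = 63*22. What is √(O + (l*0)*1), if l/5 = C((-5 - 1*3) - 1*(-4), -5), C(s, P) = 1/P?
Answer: 3*√154 ≈ 37.229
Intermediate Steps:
l = -1 (l = 5/(-5) = 5*(-⅕) = -1)
O = 1386
√(O + (l*0)*1) = √(1386 - 1*0*1) = √(1386 + 0*1) = √(1386 + 0) = √1386 = 3*√154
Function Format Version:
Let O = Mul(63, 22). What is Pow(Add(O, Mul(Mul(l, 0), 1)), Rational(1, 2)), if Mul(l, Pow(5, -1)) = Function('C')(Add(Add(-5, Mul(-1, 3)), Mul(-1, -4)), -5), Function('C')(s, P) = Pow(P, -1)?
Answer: Mul(3, Pow(154, Rational(1, 2))) ≈ 37.229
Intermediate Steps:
l = -1 (l = Mul(5, Pow(-5, -1)) = Mul(5, Rational(-1, 5)) = -1)
O = 1386
Pow(Add(O, Mul(Mul(l, 0), 1)), Rational(1, 2)) = Pow(Add(1386, Mul(Mul(-1, 0), 1)), Rational(1, 2)) = Pow(Add(1386, Mul(0, 1)), Rational(1, 2)) = Pow(Add(1386, 0), Rational(1, 2)) = Pow(1386, Rational(1, 2)) = Mul(3, Pow(154, Rational(1, 2)))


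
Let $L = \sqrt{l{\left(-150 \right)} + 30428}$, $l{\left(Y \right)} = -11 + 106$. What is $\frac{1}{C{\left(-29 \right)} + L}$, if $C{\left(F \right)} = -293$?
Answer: $- \frac{293}{55326} - \frac{\sqrt{30523}}{55326} \approx -0.0084537$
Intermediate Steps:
$l{\left(Y \right)} = 95$
$L = \sqrt{30523}$ ($L = \sqrt{95 + 30428} = \sqrt{30523} \approx 174.71$)
$\frac{1}{C{\left(-29 \right)} + L} = \frac{1}{-293 + \sqrt{30523}}$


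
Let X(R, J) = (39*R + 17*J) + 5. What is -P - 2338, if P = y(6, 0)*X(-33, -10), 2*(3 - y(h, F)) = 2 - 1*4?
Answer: 3470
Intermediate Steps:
X(R, J) = 5 + 17*J + 39*R (X(R, J) = (17*J + 39*R) + 5 = 5 + 17*J + 39*R)
y(h, F) = 4 (y(h, F) = 3 - (2 - 1*4)/2 = 3 - (2 - 4)/2 = 3 - ½*(-2) = 3 + 1 = 4)
P = -5808 (P = 4*(5 + 17*(-10) + 39*(-33)) = 4*(5 - 170 - 1287) = 4*(-1452) = -5808)
-P - 2338 = -1*(-5808) - 2338 = 5808 - 2338 = 3470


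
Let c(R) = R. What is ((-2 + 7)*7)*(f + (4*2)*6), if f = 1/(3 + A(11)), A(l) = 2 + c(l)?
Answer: 26915/16 ≈ 1682.2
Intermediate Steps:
A(l) = 2 + l
f = 1/16 (f = 1/(3 + (2 + 11)) = 1/(3 + 13) = 1/16 ≈ 0.062500)
((-2 + 7)*7)*(f + (4*2)*6) = ((-2 + 7)*7)*(1/16 + (4*2)*6) = (5*7)*(1/16 + 8*6) = 35*(1/16 + 48) = 35*(769/16) = 26915/16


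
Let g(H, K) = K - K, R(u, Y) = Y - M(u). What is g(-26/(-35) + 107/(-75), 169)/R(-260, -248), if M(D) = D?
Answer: 0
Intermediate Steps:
R(u, Y) = Y - u
g(H, K) = 0
g(-26/(-35) + 107/(-75), 169)/R(-260, -248) = 0/(-248 - 1*(-260)) = 0/(-248 + 260) = 0/12 = 0*(1/12) = 0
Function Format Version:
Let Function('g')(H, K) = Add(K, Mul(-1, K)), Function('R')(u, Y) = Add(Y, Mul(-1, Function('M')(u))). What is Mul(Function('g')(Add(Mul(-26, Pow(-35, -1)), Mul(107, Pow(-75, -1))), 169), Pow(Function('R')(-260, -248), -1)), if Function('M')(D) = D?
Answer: 0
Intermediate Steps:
Function('R')(u, Y) = Add(Y, Mul(-1, u))
Function('g')(H, K) = 0
Mul(Function('g')(Add(Mul(-26, Pow(-35, -1)), Mul(107, Pow(-75, -1))), 169), Pow(Function('R')(-260, -248), -1)) = Mul(0, Pow(Add(-248, Mul(-1, -260)), -1)) = Mul(0, Pow(Add(-248, 260), -1)) = Mul(0, Pow(12, -1)) = Mul(0, Rational(1, 12)) = 0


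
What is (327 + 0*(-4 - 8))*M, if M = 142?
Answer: 46434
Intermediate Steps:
(327 + 0*(-4 - 8))*M = (327 + 0*(-4 - 8))*142 = (327 + 0*(-12))*142 = (327 + 0)*142 = 327*142 = 46434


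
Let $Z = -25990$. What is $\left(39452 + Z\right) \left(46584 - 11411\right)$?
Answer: $473498926$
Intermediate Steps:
$\left(39452 + Z\right) \left(46584 - 11411\right) = \left(39452 - 25990\right) \left(46584 - 11411\right) = 13462 \cdot 35173 = 473498926$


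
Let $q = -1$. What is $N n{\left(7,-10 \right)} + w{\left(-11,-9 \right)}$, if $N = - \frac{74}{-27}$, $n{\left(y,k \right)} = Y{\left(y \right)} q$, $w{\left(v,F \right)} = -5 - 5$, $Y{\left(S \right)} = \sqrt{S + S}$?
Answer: $-10 - \frac{74 \sqrt{14}}{27} \approx -20.255$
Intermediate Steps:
$Y{\left(S \right)} = \sqrt{2} \sqrt{S}$ ($Y{\left(S \right)} = \sqrt{2 S} = \sqrt{2} \sqrt{S}$)
$w{\left(v,F \right)} = -10$ ($w{\left(v,F \right)} = -5 - 5 = -10$)
$n{\left(y,k \right)} = - \sqrt{2} \sqrt{y}$ ($n{\left(y,k \right)} = \sqrt{2} \sqrt{y} \left(-1\right) = - \sqrt{2} \sqrt{y}$)
$N = \frac{74}{27}$ ($N = \left(-74\right) \left(- \frac{1}{27}\right) = \frac{74}{27} \approx 2.7407$)
$N n{\left(7,-10 \right)} + w{\left(-11,-9 \right)} = \frac{74 \left(- \sqrt{2} \sqrt{7}\right)}{27} - 10 = \frac{74 \left(- \sqrt{14}\right)}{27} - 10 = - \frac{74 \sqrt{14}}{27} - 10 = -10 - \frac{74 \sqrt{14}}{27}$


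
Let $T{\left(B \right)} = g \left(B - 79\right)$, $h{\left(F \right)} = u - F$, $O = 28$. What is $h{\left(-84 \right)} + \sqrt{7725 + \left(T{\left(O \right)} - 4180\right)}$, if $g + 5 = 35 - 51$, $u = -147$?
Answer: $-63 + 2 \sqrt{1154} \approx 4.9412$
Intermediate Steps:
$g = -21$ ($g = -5 + \left(35 - 51\right) = -5 - 16 = -21$)
$h{\left(F \right)} = -147 - F$
$T{\left(B \right)} = 1659 - 21 B$ ($T{\left(B \right)} = - 21 \left(B - 79\right) = - 21 \left(-79 + B\right) = 1659 - 21 B$)
$h{\left(-84 \right)} + \sqrt{7725 + \left(T{\left(O \right)} - 4180\right)} = \left(-147 - -84\right) + \sqrt{7725 + \left(\left(1659 - 588\right) - 4180\right)} = \left(-147 + 84\right) + \sqrt{7725 + \left(\left(1659 - 588\right) - 4180\right)} = -63 + \sqrt{7725 + \left(1071 - 4180\right)} = -63 + \sqrt{7725 - 3109} = -63 + \sqrt{4616} = -63 + 2 \sqrt{1154}$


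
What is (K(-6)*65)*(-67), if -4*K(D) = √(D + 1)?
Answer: 4355*I*√5/4 ≈ 2434.5*I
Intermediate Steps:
K(D) = -√(1 + D)/4 (K(D) = -√(D + 1)/4 = -√(1 + D)/4)
(K(-6)*65)*(-67) = (-√(1 - 6)/4*65)*(-67) = (-I*√5/4*65)*(-67) = -65*I*√5/4*(-67) = 4355*I*√5/4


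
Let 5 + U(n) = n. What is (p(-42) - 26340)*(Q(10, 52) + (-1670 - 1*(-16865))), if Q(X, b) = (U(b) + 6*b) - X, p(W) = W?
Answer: -410081808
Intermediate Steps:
U(n) = -5 + n
Q(X, b) = -5 - X + 7*b (Q(X, b) = ((-5 + b) + 6*b) - X = (-5 + 7*b) - X = -5 - X + 7*b)
(p(-42) - 26340)*(Q(10, 52) + (-1670 - 1*(-16865))) = (-42 - 26340)*((-5 - 1*10 + 7*52) + (-1670 - 1*(-16865))) = -26382*((-5 - 10 + 364) + (-1670 + 16865)) = -26382*(349 + 15195) = -26382*15544 = -410081808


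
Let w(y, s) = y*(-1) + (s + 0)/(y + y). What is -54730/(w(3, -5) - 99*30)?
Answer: 328380/17843 ≈ 18.404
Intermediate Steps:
w(y, s) = -y + s/(2*y) (w(y, s) = -y + s/((2*y)) = -y + s*(1/(2*y)) = -y + s/(2*y))
-54730/(w(3, -5) - 99*30) = -54730/((-1*3 + (1/2)*(-5)/3) - 99*30) = -54730/((-3 + (1/2)*(-5)*(1/3)) - 2970) = -54730/((-3 - 5/6) - 2970) = -54730/(-23/6 - 2970) = -54730/(-17843/6) = -54730*(-6/17843) = 328380/17843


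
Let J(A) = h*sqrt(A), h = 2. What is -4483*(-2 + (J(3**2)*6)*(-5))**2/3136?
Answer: -757627/16 ≈ -47352.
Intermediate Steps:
J(A) = 2*sqrt(A)
-4483*(-2 + (J(3**2)*6)*(-5))**2/3136 = -4483*(-2 + ((2*sqrt(3**2))*6)*(-5))**2/3136 = -4483*(-2 + ((2*sqrt(9))*6)*(-5))**2/3136 = -4483*(-2 + ((2*3)*6)*(-5))**2/3136 = -4483*(-2 + (6*6)*(-5))**2/3136 = -4483*(-2 + 36*(-5))**2/3136 = -4483*(-2 - 180)**2/3136 = -4483/((56/(-182))**2) = -4483/((56*(-1/182))**2) = -4483/((-4/13)**2) = -4483/16/169 = -4483*169/16 = -757627/16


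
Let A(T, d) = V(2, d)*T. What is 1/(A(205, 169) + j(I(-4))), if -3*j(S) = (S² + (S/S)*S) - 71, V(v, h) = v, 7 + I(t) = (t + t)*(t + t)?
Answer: -3/2005 ≈ -0.0014963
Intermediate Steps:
I(t) = -7 + 4*t² (I(t) = -7 + (t + t)*(t + t) = -7 + (2*t)*(2*t) = -7 + 4*t²)
A(T, d) = 2*T
j(S) = 71/3 - S/3 - S²/3 (j(S) = -((S² + (S/S)*S) - 71)/3 = -((S² + 1*S) - 71)/3 = -((S² + S) - 71)/3 = -((S + S²) - 71)/3 = -(-71 + S + S²)/3 = 71/3 - S/3 - S²/3)
1/(A(205, 169) + j(I(-4))) = 1/(2*205 + (71/3 - (-7 + 4*(-4)²)/3 - (-7 + 4*(-4)²)²/3)) = 1/(410 + (71/3 - (-7 + 4*16)/3 - (-7 + 4*16)²/3)) = 1/(410 + (71/3 - (-7 + 64)/3 - (-7 + 64)²/3)) = 1/(410 + (71/3 - ⅓*57 - ⅓*57²)) = 1/(410 + (71/3 - 19 - ⅓*3249)) = 1/(410 + (71/3 - 19 - 1083)) = 1/(410 - 3235/3) = 1/(-2005/3) = -3/2005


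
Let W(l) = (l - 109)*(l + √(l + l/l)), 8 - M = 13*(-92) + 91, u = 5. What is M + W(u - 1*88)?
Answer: 17049 - 192*I*√82 ≈ 17049.0 - 1738.6*I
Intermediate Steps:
M = 1113 (M = 8 - (13*(-92) + 91) = 8 - (-1196 + 91) = 8 - 1*(-1105) = 8 + 1105 = 1113)
W(l) = (-109 + l)*(l + √(1 + l)) (W(l) = (-109 + l)*(l + √(l + 1)) = (-109 + l)*(l + √(1 + l)))
M + W(u - 1*88) = 1113 + ((5 - 1*88)² - 109*(5 - 1*88) - 109*√(1 + (5 - 1*88)) + (5 - 1*88)*√(1 + (5 - 1*88))) = 1113 + ((5 - 88)² - 109*(5 - 88) - 109*√(1 + (5 - 88)) + (5 - 88)*√(1 + (5 - 88))) = 1113 + ((-83)² - 109*(-83) - 109*√(1 - 83) - 83*√(1 - 83)) = 1113 + (6889 + 9047 - 109*I*√82 - 83*I*√82) = 1113 + (15936 - 192*I*√82) = 17049 - 192*I*√82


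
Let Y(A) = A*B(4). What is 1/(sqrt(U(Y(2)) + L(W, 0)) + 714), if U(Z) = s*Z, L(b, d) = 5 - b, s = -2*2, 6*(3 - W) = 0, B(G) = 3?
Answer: 357/254909 - I*sqrt(22)/509818 ≈ 0.0014005 - 9.2002e-6*I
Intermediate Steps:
W = 3 (W = 3 - 1/6*0 = 3 + 0 = 3)
s = -4
Y(A) = 3*A (Y(A) = A*3 = 3*A)
U(Z) = -4*Z
1/(sqrt(U(Y(2)) + L(W, 0)) + 714) = 1/(sqrt(-12*2 + (5 - 1*3)) + 714) = 1/(sqrt(-4*6 + (5 - 3)) + 714) = 1/(sqrt(-24 + 2) + 714) = 1/(sqrt(-22) + 714) = 1/(I*sqrt(22) + 714) = 1/(714 + I*sqrt(22))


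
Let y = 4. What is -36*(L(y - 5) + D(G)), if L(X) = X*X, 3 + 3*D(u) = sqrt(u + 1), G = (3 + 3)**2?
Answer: -12*sqrt(37) ≈ -72.993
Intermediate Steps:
G = 36 (G = 6**2 = 36)
D(u) = -1 + sqrt(1 + u)/3 (D(u) = -1 + sqrt(u + 1)/3 = -1 + sqrt(1 + u)/3)
L(X) = X**2
-36*(L(y - 5) + D(G)) = -36*((4 - 5)**2 + (-1 + sqrt(1 + 36)/3)) = -36*((-1)**2 + (-1 + sqrt(37)/3)) = -36*(1 + (-1 + sqrt(37)/3)) = -12*sqrt(37)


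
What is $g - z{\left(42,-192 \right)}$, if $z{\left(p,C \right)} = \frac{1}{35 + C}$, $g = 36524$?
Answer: $\frac{5734269}{157} \approx 36524.0$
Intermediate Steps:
$g - z{\left(42,-192 \right)} = 36524 - \frac{1}{35 - 192} = 36524 - \frac{1}{-157} = 36524 - - \frac{1}{157} = 36524 + \frac{1}{157} = \frac{5734269}{157}$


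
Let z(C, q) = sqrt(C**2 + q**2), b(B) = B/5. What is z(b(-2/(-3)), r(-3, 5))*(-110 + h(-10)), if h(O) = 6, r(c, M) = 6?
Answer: -208*sqrt(2026)/15 ≈ -624.15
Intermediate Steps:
b(B) = B/5 (b(B) = B*(1/5) = B/5)
z(b(-2/(-3)), r(-3, 5))*(-110 + h(-10)) = sqrt(((-2/(-3))/5)**2 + 6**2)*(-110 + 6) = sqrt(((-2*(-1/3))/5)**2 + 36)*(-104) = sqrt(((1/5)*(2/3))**2 + 36)*(-104) = sqrt((2/15)**2 + 36)*(-104) = sqrt(4/225 + 36)*(-104) = sqrt(8104/225)*(-104) = (2*sqrt(2026)/15)*(-104) = -208*sqrt(2026)/15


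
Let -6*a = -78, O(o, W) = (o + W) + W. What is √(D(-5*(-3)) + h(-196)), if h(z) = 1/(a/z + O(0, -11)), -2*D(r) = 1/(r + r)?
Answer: I*√1669623/5190 ≈ 0.24897*I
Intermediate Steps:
O(o, W) = o + 2*W (O(o, W) = (W + o) + W = o + 2*W)
a = 13 (a = -⅙*(-78) = 13)
D(r) = -1/(4*r) (D(r) = -1/(2*(r + r)) = -1/(2*r)/2 = -1/(4*r))
h(z) = 1/(-22 + 13/z) (h(z) = 1/(13/z + (0 + 2*(-11))) = 1/(13/z + (0 - 22)) = 1/(13/z - 22) = 1/(-22 + 13/z))
√(D(-5*(-3)) + h(-196)) = √(-1/(4*((-5*(-3)))) - 1*(-196)/(-13 + 22*(-196))) = √(-¼/15 - 1*(-196)/(-13 - 4312)) = √(-¼*1/15 - 1*(-196)/(-4325)) = √(-1/60 - 1*(-196)*(-1/4325)) = √(-1/60 - 196/4325) = √(-3217/51900) = I*√1669623/5190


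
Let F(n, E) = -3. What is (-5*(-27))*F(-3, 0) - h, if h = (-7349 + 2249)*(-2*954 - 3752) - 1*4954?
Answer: -28861451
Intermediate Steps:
h = 28861046 (h = -5100*(-1908 - 3752) - 4954 = -5100*(-5660) - 4954 = 28866000 - 4954 = 28861046)
(-5*(-27))*F(-3, 0) - h = -5*(-27)*(-3) - 1*28861046 = 135*(-3) - 28861046 = -405 - 28861046 = -28861451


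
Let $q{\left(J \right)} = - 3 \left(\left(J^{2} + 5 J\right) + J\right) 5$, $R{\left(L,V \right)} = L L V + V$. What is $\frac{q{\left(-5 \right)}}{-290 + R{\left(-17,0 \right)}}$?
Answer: $- \frac{15}{58} \approx -0.25862$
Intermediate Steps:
$R{\left(L,V \right)} = V + V L^{2}$ ($R{\left(L,V \right)} = L^{2} V + V = V L^{2} + V = V + V L^{2}$)
$q{\left(J \right)} = - 90 J - 15 J^{2}$ ($q{\left(J \right)} = - 3 \left(J^{2} + 6 J\right) 5 = \left(- 18 J - 3 J^{2}\right) 5 = - 90 J - 15 J^{2}$)
$\frac{q{\left(-5 \right)}}{-290 + R{\left(-17,0 \right)}} = \frac{\left(-15\right) \left(-5\right) \left(6 - 5\right)}{-290 + 0 \left(1 + \left(-17\right)^{2}\right)} = \frac{\left(-15\right) \left(-5\right) 1}{-290 + 0 \left(1 + 289\right)} = \frac{75}{-290 + 0 \cdot 290} = \frac{75}{-290 + 0} = \frac{75}{-290} = 75 \left(- \frac{1}{290}\right) = - \frac{15}{58}$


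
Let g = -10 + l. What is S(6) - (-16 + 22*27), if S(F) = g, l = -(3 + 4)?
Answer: -595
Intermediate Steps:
l = -7 (l = -1*7 = -7)
g = -17 (g = -10 - 7 = -17)
S(F) = -17
S(6) - (-16 + 22*27) = -17 - (-16 + 22*27) = -17 - (-16 + 594) = -17 - 1*578 = -17 - 578 = -595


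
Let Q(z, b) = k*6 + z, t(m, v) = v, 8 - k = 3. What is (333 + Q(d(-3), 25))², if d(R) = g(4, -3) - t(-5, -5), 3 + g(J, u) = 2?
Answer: 134689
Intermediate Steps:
k = 5 (k = 8 - 1*3 = 8 - 3 = 5)
g(J, u) = -1 (g(J, u) = -3 + 2 = -1)
d(R) = 4 (d(R) = -1 - 1*(-5) = -1 + 5 = 4)
Q(z, b) = 30 + z (Q(z, b) = 5*6 + z = 30 + z)
(333 + Q(d(-3), 25))² = (333 + (30 + 4))² = (333 + 34)² = 367² = 134689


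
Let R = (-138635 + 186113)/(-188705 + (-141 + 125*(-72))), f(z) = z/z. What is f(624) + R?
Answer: 75184/98923 ≈ 0.76003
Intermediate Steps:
f(z) = 1
R = -23739/98923 (R = 47478/(-188705 + (-141 - 9000)) = 47478/(-188705 - 9141) = 47478/(-197846) = 47478*(-1/197846) = -23739/98923 ≈ -0.23997)
f(624) + R = 1 - 23739/98923 = 75184/98923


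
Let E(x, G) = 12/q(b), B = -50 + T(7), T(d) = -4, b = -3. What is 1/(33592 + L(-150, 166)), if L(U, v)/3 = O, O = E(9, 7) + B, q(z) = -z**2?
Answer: 1/33426 ≈ 2.9917e-5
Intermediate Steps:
B = -54 (B = -50 - 4 = -54)
E(x, G) = -4/3 (E(x, G) = 12/((-1*(-3)**2)) = 12/((-1*9)) = 12/(-9) = 12*(-1/9) = -4/3)
O = -166/3 (O = -4/3 - 54 = -166/3 ≈ -55.333)
L(U, v) = -166 (L(U, v) = 3*(-166/3) = -166)
1/(33592 + L(-150, 166)) = 1/(33592 - 166) = 1/33426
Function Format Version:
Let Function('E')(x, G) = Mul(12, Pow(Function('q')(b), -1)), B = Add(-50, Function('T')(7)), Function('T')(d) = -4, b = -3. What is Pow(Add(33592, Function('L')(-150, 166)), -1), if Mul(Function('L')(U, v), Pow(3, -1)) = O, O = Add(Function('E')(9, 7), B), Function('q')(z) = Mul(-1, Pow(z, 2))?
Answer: Rational(1, 33426) ≈ 2.9917e-5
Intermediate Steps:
B = -54 (B = Add(-50, -4) = -54)
Function('E')(x, G) = Rational(-4, 3) (Function('E')(x, G) = Mul(12, Pow(Mul(-1, Pow(-3, 2)), -1)) = Mul(12, Pow(Mul(-1, 9), -1)) = Mul(12, Pow(-9, -1)) = Mul(12, Rational(-1, 9)) = Rational(-4, 3))
O = Rational(-166, 3) (O = Add(Rational(-4, 3), -54) = Rational(-166, 3) ≈ -55.333)
Function('L')(U, v) = -166 (Function('L')(U, v) = Mul(3, Rational(-166, 3)) = -166)
Pow(Add(33592, Function('L')(-150, 166)), -1) = Pow(Add(33592, -166), -1) = Pow(33426, -1) = Rational(1, 33426)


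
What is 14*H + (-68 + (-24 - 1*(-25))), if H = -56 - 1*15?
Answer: -1061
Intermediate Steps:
H = -71 (H = -56 - 15 = -71)
14*H + (-68 + (-24 - 1*(-25))) = 14*(-71) + (-68 + (-24 - 1*(-25))) = -994 + (-68 + (-24 + 25)) = -994 + (-68 + 1) = -994 - 67 = -1061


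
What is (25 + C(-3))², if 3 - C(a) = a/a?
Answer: 729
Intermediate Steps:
C(a) = 2 (C(a) = 3 - a/a = 3 - 1*1 = 3 - 1 = 2)
(25 + C(-3))² = (25 + 2)² = 27² = 729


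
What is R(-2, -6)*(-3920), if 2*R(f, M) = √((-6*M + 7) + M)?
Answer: -1960*√37 ≈ -11922.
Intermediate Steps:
R(f, M) = √(7 - 5*M)/2 (R(f, M) = √((-6*M + 7) + M)/2 = √((7 - 6*M) + M)/2 = √(7 - 5*M)/2)
R(-2, -6)*(-3920) = (√(7 - 5*(-6))/2)*(-3920) = (√(7 + 30)/2)*(-3920) = (√37/2)*(-3920) = -1960*√37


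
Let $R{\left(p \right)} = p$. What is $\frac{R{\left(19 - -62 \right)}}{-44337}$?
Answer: $- \frac{27}{14779} \approx -0.0018269$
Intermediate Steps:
$\frac{R{\left(19 - -62 \right)}}{-44337} = \frac{19 - -62}{-44337} = \left(19 + 62\right) \left(- \frac{1}{44337}\right) = 81 \left(- \frac{1}{44337}\right) = - \frac{27}{14779}$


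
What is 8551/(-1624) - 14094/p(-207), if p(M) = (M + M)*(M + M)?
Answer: -4594123/859096 ≈ -5.3476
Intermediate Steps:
p(M) = 4*M² (p(M) = (2*M)*(2*M) = 4*M²)
8551/(-1624) - 14094/p(-207) = 8551/(-1624) - 14094/(4*(-207)²) = 8551*(-1/1624) - 14094/(4*42849) = -8551/1624 - 14094/171396 = -8551/1624 - 14094*1/171396 = -8551/1624 - 87/1058 = -4594123/859096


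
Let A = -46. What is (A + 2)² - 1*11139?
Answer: -9203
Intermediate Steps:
(A + 2)² - 1*11139 = (-46 + 2)² - 1*11139 = (-44)² - 11139 = 1936 - 11139 = -9203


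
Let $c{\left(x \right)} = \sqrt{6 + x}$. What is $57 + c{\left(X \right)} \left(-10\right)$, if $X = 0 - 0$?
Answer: $57 - 10 \sqrt{6} \approx 32.505$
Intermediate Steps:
$X = 0$ ($X = 0 + 0 = 0$)
$57 + c{\left(X \right)} \left(-10\right) = 57 + \sqrt{6 + 0} \left(-10\right) = 57 + \sqrt{6} \left(-10\right) = 57 - 10 \sqrt{6}$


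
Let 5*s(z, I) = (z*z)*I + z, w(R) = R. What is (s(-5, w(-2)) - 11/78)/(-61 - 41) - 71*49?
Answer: -27678055/7956 ≈ -3478.9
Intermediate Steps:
s(z, I) = z/5 + I*z²/5 (s(z, I) = ((z*z)*I + z)/5 = (z²*I + z)/5 = (I*z² + z)/5 = (z + I*z²)/5 = z/5 + I*z²/5)
(s(-5, w(-2)) - 11/78)/(-61 - 41) - 71*49 = ((⅕)*(-5)*(1 - 2*(-5)) - 11/78)/(-61 - 41) - 71*49 = ((⅕)*(-5)*(1 + 10) - 11*1/78)/(-102) - 3479 = ((⅕)*(-5)*11 - 11/78)*(-1/102) - 3479 = (-11 - 11/78)*(-1/102) - 3479 = -869/78*(-1/102) - 3479 = 869/7956 - 3479 = -27678055/7956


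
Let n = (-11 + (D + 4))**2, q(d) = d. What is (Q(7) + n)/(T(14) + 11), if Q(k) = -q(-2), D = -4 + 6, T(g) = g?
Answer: 27/25 ≈ 1.0800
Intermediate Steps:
D = 2
Q(k) = 2 (Q(k) = -1*(-2) = 2)
n = 25 (n = (-11 + (2 + 4))**2 = (-11 + 6)**2 = (-5)**2 = 25)
(Q(7) + n)/(T(14) + 11) = (2 + 25)/(14 + 11) = 27/25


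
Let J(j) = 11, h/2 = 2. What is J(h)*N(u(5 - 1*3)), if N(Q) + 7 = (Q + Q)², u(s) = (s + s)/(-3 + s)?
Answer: 627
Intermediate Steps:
h = 4 (h = 2*2 = 4)
u(s) = 2*s/(-3 + s) (u(s) = (2*s)/(-3 + s) = 2*s/(-3 + s))
N(Q) = -7 + 4*Q² (N(Q) = -7 + (Q + Q)² = -7 + (2*Q)² = -7 + 4*Q²)
J(h)*N(u(5 - 1*3)) = 11*(-7 + 4*(2*(5 - 1*3)/(-3 + (5 - 1*3)))²) = 11*(-7 + 4*(2*(5 - 3)/(-3 + (5 - 3)))²) = 11*(-7 + 4*(2*2/(-3 + 2))²) = 11*(-7 + 4*(2*2/(-1))²) = 11*(-7 + 4*(2*2*(-1))²) = 11*(-7 + 4*(-4)²) = 11*(-7 + 4*16) = 11*(-7 + 64) = 11*57 = 627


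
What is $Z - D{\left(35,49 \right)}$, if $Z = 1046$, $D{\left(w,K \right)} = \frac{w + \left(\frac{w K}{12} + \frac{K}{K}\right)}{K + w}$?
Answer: $\frac{1052221}{1008} \approx 1043.9$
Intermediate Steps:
$D{\left(w,K \right)} = \frac{1 + w + \frac{K w}{12}}{K + w}$ ($D{\left(w,K \right)} = \frac{w + \left(K w \frac{1}{12} + 1\right)}{K + w} = \frac{w + \left(\frac{K w}{12} + 1\right)}{K + w} = \frac{w + \left(1 + \frac{K w}{12}\right)}{K + w} = \frac{1 + w + \frac{K w}{12}}{K + w}$)
$Z - D{\left(35,49 \right)} = 1046 - \frac{1 + 35 + \frac{1}{12} \cdot 49 \cdot 35}{49 + 35} = 1046 - \frac{1 + 35 + \frac{1715}{12}}{84} = 1046 - \frac{1}{84} \cdot \frac{2147}{12} = 1046 - \frac{2147}{1008} = \frac{1052221}{1008}$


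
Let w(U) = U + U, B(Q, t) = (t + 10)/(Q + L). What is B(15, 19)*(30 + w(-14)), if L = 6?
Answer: 58/21 ≈ 2.7619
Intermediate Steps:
B(Q, t) = (10 + t)/(6 + Q) (B(Q, t) = (t + 10)/(Q + 6) = (10 + t)/(6 + Q))
w(U) = 2*U
B(15, 19)*(30 + w(-14)) = ((10 + 19)/(6 + 15))*(30 + 2*(-14)) = (29/21)*(30 - 28) = ((1/21)*29)*2 = (29/21)*2 = 58/21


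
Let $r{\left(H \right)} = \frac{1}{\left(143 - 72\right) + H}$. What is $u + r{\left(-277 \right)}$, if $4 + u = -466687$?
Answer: $- \frac{96138347}{206} \approx -4.6669 \cdot 10^{5}$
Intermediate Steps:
$r{\left(H \right)} = \frac{1}{71 + H}$
$u = -466691$ ($u = -4 - 466687 = -466691$)
$u + r{\left(-277 \right)} = -466691 + \frac{1}{71 - 277} = -466691 + \frac{1}{-206} = -466691 - \frac{1}{206} = - \frac{96138347}{206}$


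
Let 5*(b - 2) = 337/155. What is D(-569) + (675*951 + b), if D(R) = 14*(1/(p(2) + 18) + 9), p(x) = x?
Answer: 995183909/1550 ≈ 6.4205e+5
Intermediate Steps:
b = 1887/775 (b = 2 + (337/155)/5 = 2 + (337*(1/155))/5 = 2 + (⅕)*(337/155) = 2 + 337/775 = 1887/775 ≈ 2.4348)
D(R) = 1267/10 (D(R) = 14*(1/(2 + 18) + 9) = 14*(1/20 + 9) = 14*(181/20) = 1267/10)
D(-569) + (675*951 + b) = 1267/10 + (675*951 + 1887/775) = 1267/10 + (641925 + 1887/775) = 1267/10 + 497493762/775 = 995183909/1550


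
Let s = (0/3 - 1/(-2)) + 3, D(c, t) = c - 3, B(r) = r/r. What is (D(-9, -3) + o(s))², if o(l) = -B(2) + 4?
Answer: 81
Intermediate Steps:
B(r) = 1
D(c, t) = -3 + c
s = 7/2 (s = (0*(⅓) - 1*(-½)) + 3 = (0 + ½) + 3 = ½ + 3 = 7/2 ≈ 3.5000)
o(l) = 3 (o(l) = -1*1 + 4 = -1 + 4 = 3)
(D(-9, -3) + o(s))² = ((-3 - 9) + 3)² = (-12 + 3)² = (-9)² = 81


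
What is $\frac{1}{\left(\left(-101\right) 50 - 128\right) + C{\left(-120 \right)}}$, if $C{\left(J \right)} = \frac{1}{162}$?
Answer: $- \frac{162}{838835} \approx -0.00019313$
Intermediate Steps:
$C{\left(J \right)} = \frac{1}{162}$
$\frac{1}{\left(\left(-101\right) 50 - 128\right) + C{\left(-120 \right)}} = \frac{1}{\left(\left(-101\right) 50 - 128\right) + \frac{1}{162}} = \frac{1}{\left(-5050 - 128\right) + \frac{1}{162}} = \frac{1}{-5178 + \frac{1}{162}} = \frac{1}{- \frac{838835}{162}} = - \frac{162}{838835}$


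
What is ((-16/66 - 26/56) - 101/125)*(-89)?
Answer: 15570461/115500 ≈ 134.81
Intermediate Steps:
((-16/66 - 26/56) - 101/125)*(-89) = ((-16*1/66 - 26*1/56) - 101*1/125)*(-89) = ((-8/33 - 13/28) - 101/125)*(-89) = (-653/924 - 101/125)*(-89) = -174949/115500*(-89) = 15570461/115500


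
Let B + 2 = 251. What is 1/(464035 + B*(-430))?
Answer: 1/356965 ≈ 2.8014e-6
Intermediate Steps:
B = 249 (B = -2 + 251 = 249)
1/(464035 + B*(-430)) = 1/(464035 + 249*(-430)) = 1/(464035 - 107070) = 1/356965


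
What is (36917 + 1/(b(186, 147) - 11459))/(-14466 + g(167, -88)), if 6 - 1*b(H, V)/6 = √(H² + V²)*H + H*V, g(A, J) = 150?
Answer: -48249754645517/18710715589606 + 279*√6245/46776788974015 ≈ -2.5787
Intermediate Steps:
b(H, V) = 36 - 6*H*V - 6*H*√(H² + V²) (b(H, V) = 36 - 6*(√(H² + V²)*H + H*V) = 36 - 6*(H*√(H² + V²) + H*V) = 36 - 6*(H*V + H*√(H² + V²)) = 36 + (-6*H*V - 6*H*√(H² + V²)) = 36 - 6*H*V - 6*H*√(H² + V²))
(36917 + 1/(b(186, 147) - 11459))/(-14466 + g(167, -88)) = (36917 + 1/((36 - 6*186*147 - 6*186*√(186² + 147²)) - 11459))/(-14466 + 150) = (36917 + 1/((36 - 164052 - 6*186*√(34596 + 21609)) - 11459))/(-14316) = (36917 + 1/((36 - 164052 - 6*186*√56205) - 11459))*(-1/14316) = (36917 + 1/((36 - 164052 - 6*186*3*√6245) - 11459))*(-1/14316) = (36917 + 1/((36 - 164052 - 3348*√6245) - 11459))*(-1/14316) = (36917 + 1/((-164016 - 3348*√6245) - 11459))*(-1/14316) = (36917 + 1/(-175475 - 3348*√6245))*(-1/14316) = -36917/14316 - 1/(14316*(-175475 - 3348*√6245))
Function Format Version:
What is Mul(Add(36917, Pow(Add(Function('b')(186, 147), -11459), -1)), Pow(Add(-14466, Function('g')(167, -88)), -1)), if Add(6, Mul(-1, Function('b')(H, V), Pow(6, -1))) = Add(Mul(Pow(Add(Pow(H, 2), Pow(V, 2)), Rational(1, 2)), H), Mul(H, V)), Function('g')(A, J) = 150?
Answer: Add(Rational(-48249754645517, 18710715589606), Mul(Rational(279, 46776788974015), Pow(6245, Rational(1, 2)))) ≈ -2.5787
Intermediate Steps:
Function('b')(H, V) = Add(36, Mul(-6, H, V), Mul(-6, H, Pow(Add(Pow(H, 2), Pow(V, 2)), Rational(1, 2)))) (Function('b')(H, V) = Add(36, Mul(-6, Add(Mul(Pow(Add(Pow(H, 2), Pow(V, 2)), Rational(1, 2)), H), Mul(H, V)))) = Add(36, Mul(-6, Add(Mul(H, Pow(Add(Pow(H, 2), Pow(V, 2)), Rational(1, 2))), Mul(H, V)))) = Add(36, Mul(-6, Add(Mul(H, V), Mul(H, Pow(Add(Pow(H, 2), Pow(V, 2)), Rational(1, 2)))))) = Add(36, Add(Mul(-6, H, V), Mul(-6, H, Pow(Add(Pow(H, 2), Pow(V, 2)), Rational(1, 2))))) = Add(36, Mul(-6, H, V), Mul(-6, H, Pow(Add(Pow(H, 2), Pow(V, 2)), Rational(1, 2)))))
Mul(Add(36917, Pow(Add(Function('b')(186, 147), -11459), -1)), Pow(Add(-14466, Function('g')(167, -88)), -1)) = Mul(Add(36917, Pow(Add(Add(36, Mul(-6, 186, 147), Mul(-6, 186, Pow(Add(Pow(186, 2), Pow(147, 2)), Rational(1, 2)))), -11459), -1)), Pow(Add(-14466, 150), -1)) = Mul(Add(36917, Pow(Add(Add(36, -164052, Mul(-6, 186, Pow(Add(34596, 21609), Rational(1, 2)))), -11459), -1)), Pow(-14316, -1)) = Mul(Add(36917, Pow(Add(Add(36, -164052, Mul(-6, 186, Pow(56205, Rational(1, 2)))), -11459), -1)), Rational(-1, 14316)) = Mul(Add(36917, Pow(Add(Add(36, -164052, Mul(-6, 186, Mul(3, Pow(6245, Rational(1, 2))))), -11459), -1)), Rational(-1, 14316)) = Mul(Add(36917, Pow(Add(Add(36, -164052, Mul(-3348, Pow(6245, Rational(1, 2)))), -11459), -1)), Rational(-1, 14316)) = Mul(Add(36917, Pow(Add(Add(-164016, Mul(-3348, Pow(6245, Rational(1, 2)))), -11459), -1)), Rational(-1, 14316)) = Mul(Add(36917, Pow(Add(-175475, Mul(-3348, Pow(6245, Rational(1, 2)))), -1)), Rational(-1, 14316)) = Add(Rational(-36917, 14316), Mul(Rational(-1, 14316), Pow(Add(-175475, Mul(-3348, Pow(6245, Rational(1, 2)))), -1)))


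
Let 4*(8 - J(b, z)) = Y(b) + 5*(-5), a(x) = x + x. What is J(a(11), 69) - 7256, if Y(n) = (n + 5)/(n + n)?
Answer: -1274575/176 ≈ -7241.9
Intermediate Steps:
a(x) = 2*x
Y(n) = (5 + n)/(2*n) (Y(n) = (5 + n)/((2*n)) = (5 + n)*(1/(2*n)) = (5 + n)/(2*n))
J(b, z) = 57/4 - (5 + b)/(8*b) (J(b, z) = 8 - ((5 + b)/(2*b) + 5*(-5))/4 = 8 - ((5 + b)/(2*b) - 25)/4 = 8 - (-25 + (5 + b)/(2*b))/4 = 8 + (25/4 - (5 + b)/(8*b)) = 57/4 - (5 + b)/(8*b))
J(a(11), 69) - 7256 = (-5 + 113*(2*11))/(8*((2*11))) - 7256 = (⅛)*(-5 + 113*22)/22 - 7256 = (⅛)*(1/22)*(-5 + 2486) - 7256 = (⅛)*(1/22)*2481 - 7256 = 2481/176 - 7256 = -1274575/176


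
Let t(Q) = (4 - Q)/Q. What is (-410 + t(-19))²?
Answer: 61042969/361 ≈ 1.6909e+5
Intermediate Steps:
t(Q) = (4 - Q)/Q
(-410 + t(-19))² = (-410 + (4 - 1*(-19))/(-19))² = (-410 - (4 + 19)/19)² = (-410 - 1/19*23)² = (-410 - 23/19)² = (-7813/19)² = 61042969/361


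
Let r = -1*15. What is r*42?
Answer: -630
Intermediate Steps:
r = -15
r*42 = -15*42 = -630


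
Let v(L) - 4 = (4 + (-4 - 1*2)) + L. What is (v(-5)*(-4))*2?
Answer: 24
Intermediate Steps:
v(L) = 2 + L (v(L) = 4 + ((4 + (-4 - 1*2)) + L) = 4 + ((4 + (-4 - 2)) + L) = 4 + ((4 - 6) + L) = 4 + (-2 + L) = 2 + L)
(v(-5)*(-4))*2 = ((2 - 5)*(-4))*2 = -3*(-4)*2 = 12*2 = 24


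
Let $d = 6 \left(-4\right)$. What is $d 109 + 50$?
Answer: $-2566$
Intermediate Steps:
$d = -24$
$d 109 + 50 = \left(-24\right) 109 + 50 = -2616 + 50 = -2566$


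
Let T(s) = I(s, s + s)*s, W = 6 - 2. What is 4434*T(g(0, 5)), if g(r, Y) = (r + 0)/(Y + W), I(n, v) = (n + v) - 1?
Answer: 0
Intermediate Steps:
W = 4
I(n, v) = -1 + n + v
g(r, Y) = r/(4 + Y) (g(r, Y) = (r + 0)/(Y + 4) = r/(4 + Y))
T(s) = s*(-1 + 3*s) (T(s) = (-1 + s + (s + s))*s = (-1 + s + 2*s)*s = (-1 + 3*s)*s = s*(-1 + 3*s))
4434*T(g(0, 5)) = 4434*((0/(4 + 5))*(-1 + 3*(0/(4 + 5)))) = 4434*((0/9)*(-1 + 3*(0/9))) = 4434*((0*(⅑))*(-1 + 3*(0*(⅑)))) = 4434*(0*(-1 + 3*0)) = 4434*(0*(-1 + 0)) = 4434*(0*(-1)) = 4434*0 = 0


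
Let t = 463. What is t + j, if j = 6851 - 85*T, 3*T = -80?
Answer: 28742/3 ≈ 9580.7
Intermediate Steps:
T = -80/3 (T = (⅓)*(-80) = -80/3 ≈ -26.667)
j = 27353/3 (j = 6851 - 85*(-80/3) = 6851 + 6800/3 = 27353/3 ≈ 9117.7)
t + j = 463 + 27353/3 = 28742/3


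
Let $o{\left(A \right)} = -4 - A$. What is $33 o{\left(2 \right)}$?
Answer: $-198$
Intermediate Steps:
$33 o{\left(2 \right)} = 33 \left(-4 - 2\right) = 33 \left(-6\right) = -198$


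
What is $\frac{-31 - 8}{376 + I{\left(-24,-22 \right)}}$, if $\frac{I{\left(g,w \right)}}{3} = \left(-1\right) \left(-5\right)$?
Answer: $- \frac{39}{391} \approx -0.099744$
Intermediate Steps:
$I{\left(g,w \right)} = 15$ ($I{\left(g,w \right)} = 3 \left(\left(-1\right) \left(-5\right)\right) = 3 \cdot 5 = 15$)
$\frac{-31 - 8}{376 + I{\left(-24,-22 \right)}} = \frac{-31 - 8}{376 + 15} = \frac{1}{391} \left(-39\right) = - \frac{39}{391}$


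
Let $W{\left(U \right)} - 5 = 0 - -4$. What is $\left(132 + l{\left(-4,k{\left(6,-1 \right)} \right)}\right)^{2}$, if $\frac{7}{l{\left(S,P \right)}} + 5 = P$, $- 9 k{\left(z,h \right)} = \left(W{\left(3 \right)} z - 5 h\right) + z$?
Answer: $\frac{209004849}{12100} \approx 17273.0$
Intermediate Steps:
$W{\left(U \right)} = 9$ ($W{\left(U \right)} = 5 + \left(0 - -4\right) = 5 + \left(0 + 4\right) = 5 + 4 = 9$)
$k{\left(z,h \right)} = - \frac{10 z}{9} + \frac{5 h}{9}$ ($k{\left(z,h \right)} = - \frac{\left(9 z - 5 h\right) + z}{9} = - \frac{\left(- 5 h + 9 z\right) + z}{9} = - \frac{- 5 h + 10 z}{9} = - \frac{10 z}{9} + \frac{5 h}{9}$)
$l{\left(S,P \right)} = \frac{7}{-5 + P}$
$\left(132 + l{\left(-4,k{\left(6,-1 \right)} \right)}\right)^{2} = \left(132 + \frac{7}{-5 + \left(\left(- \frac{10}{9}\right) 6 + \frac{5}{9} \left(-1\right)\right)}\right)^{2} = \left(132 + \frac{7}{-5 - \frac{65}{9}}\right)^{2} = \left(132 + \frac{7}{- \frac{110}{9}}\right)^{2} = \left(132 + 7 \left(- \frac{9}{110}\right)\right)^{2} = \left(132 - \frac{63}{110}\right)^{2} = \left(\frac{14457}{110}\right)^{2} = \frac{209004849}{12100}$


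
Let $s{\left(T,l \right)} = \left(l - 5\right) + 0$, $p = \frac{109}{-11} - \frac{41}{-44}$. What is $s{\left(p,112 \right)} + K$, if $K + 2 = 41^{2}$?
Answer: $1786$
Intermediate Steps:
$p = - \frac{395}{44}$ ($p = 109 \left(- \frac{1}{11}\right) - - \frac{41}{44} = - \frac{109}{11} + \frac{41}{44} = - \frac{395}{44} \approx -8.9773$)
$s{\left(T,l \right)} = -5 + l$ ($s{\left(T,l \right)} = \left(-5 + l\right) + 0 = -5 + l$)
$K = 1679$ ($K = -2 + 41^{2} = -2 + 1681 = 1679$)
$s{\left(p,112 \right)} + K = \left(-5 + 112\right) + 1679 = 107 + 1679 = 1786$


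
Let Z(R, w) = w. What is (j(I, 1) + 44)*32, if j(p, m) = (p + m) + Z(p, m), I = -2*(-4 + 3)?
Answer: 1536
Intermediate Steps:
I = 2 (I = -2*(-1) = 2)
j(p, m) = p + 2*m (j(p, m) = (p + m) + m = (m + p) + m = p + 2*m)
(j(I, 1) + 44)*32 = ((2 + 2*1) + 44)*32 = ((2 + 2) + 44)*32 = (4 + 44)*32 = 48*32 = 1536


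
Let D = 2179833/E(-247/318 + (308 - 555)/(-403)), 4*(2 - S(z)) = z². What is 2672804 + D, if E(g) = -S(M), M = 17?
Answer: 759777256/281 ≈ 2.7038e+6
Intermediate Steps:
S(z) = 2 - z²/4
E(g) = 281/4 (E(g) = -(2 - ¼*17²) = -(2 - ¼*289) = -(2 - 289/4) = -1*(-281/4) = 281/4)
D = 8719332/281 (D = 2179833/(281/4) = 2179833*(4/281) = 8719332/281 ≈ 31030.)
2672804 + D = 2672804 + 8719332/281 = 759777256/281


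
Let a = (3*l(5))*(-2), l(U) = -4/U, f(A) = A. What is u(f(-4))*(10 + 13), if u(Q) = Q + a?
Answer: 92/5 ≈ 18.400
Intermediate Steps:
a = 24/5 (a = (3*(-4/5))*(-2) = (3*(-4*⅕))*(-2) = (3*(-⅘))*(-2) = -12/5*(-2) = 24/5 ≈ 4.8000)
u(Q) = 24/5 + Q (u(Q) = Q + 24/5 = 24/5 + Q)
u(f(-4))*(10 + 13) = (24/5 - 4)*(10 + 13) = (⅘)*23 = 92/5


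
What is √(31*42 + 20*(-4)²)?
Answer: √1622 ≈ 40.274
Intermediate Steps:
√(31*42 + 20*(-4)²) = √(1302 + 20*16) = √(1302 + 320) = √1622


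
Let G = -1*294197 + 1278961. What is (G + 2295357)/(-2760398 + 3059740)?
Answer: 3280121/299342 ≈ 10.958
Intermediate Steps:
G = 984764 (G = -294197 + 1278961 = 984764)
(G + 2295357)/(-2760398 + 3059740) = (984764 + 2295357)/(-2760398 + 3059740) = 3280121/299342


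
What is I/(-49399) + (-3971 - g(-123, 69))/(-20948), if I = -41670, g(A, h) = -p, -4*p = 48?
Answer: 1069659377/1034810252 ≈ 1.0337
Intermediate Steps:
p = -12 (p = -¼*48 = -12)
g(A, h) = 12 (g(A, h) = -1*(-12) = 12)
I/(-49399) + (-3971 - g(-123, 69))/(-20948) = -41670/(-49399) + (-3971 - 1*12)/(-20948) = -41670*(-1/49399) + (-3971 - 12)*(-1/20948) = 41670/49399 - 3983*(-1/20948) = 41670/49399 + 3983/20948 = 1069659377/1034810252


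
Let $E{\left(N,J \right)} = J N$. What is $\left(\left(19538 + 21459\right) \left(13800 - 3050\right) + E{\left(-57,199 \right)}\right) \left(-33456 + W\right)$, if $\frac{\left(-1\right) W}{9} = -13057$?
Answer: $37044458453199$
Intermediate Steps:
$W = 117513$ ($W = \left(-9\right) \left(-13057\right) = 117513$)
$\left(\left(19538 + 21459\right) \left(13800 - 3050\right) + E{\left(-57,199 \right)}\right) \left(-33456 + W\right) = \left(\left(19538 + 21459\right) \left(13800 - 3050\right) + 199 \left(-57\right)\right) \left(-33456 + 117513\right) = \left(40997 \cdot 10750 - 11343\right) 84057 = \left(440717750 - 11343\right) 84057 = 440706407 \cdot 84057 = 37044458453199$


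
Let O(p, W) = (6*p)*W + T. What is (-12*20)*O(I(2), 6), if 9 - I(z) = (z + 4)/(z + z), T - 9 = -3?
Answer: -66240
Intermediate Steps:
T = 6 (T = 9 - 3 = 6)
I(z) = 9 - (4 + z)/(2*z) (I(z) = 9 - (z + 4)/(z + z) = 9 - (4 + z)/(2*z))
O(p, W) = 6 + 6*W*p (O(p, W) = (6*p)*W + 6 = 6*W*p + 6 = 6 + 6*W*p)
(-12*20)*O(I(2), 6) = (-12*20)*(6 + 6*6*(17/2 - 2/2)) = -240*(6 + 6*6*(17/2 - 2*½)) = -240*(6 + 6*6*(17/2 - 1)) = -240*(6 + 6*6*(15/2)) = -240*(6 + 270) = -240*276 = -66240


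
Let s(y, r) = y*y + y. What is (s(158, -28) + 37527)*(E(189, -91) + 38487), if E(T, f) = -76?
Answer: 2406410739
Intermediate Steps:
s(y, r) = y + y² (s(y, r) = y² + y = y + y²)
(s(158, -28) + 37527)*(E(189, -91) + 38487) = (158*(1 + 158) + 37527)*(-76 + 38487) = (158*159 + 37527)*38411 = (25122 + 37527)*38411 = 62649*38411 = 2406410739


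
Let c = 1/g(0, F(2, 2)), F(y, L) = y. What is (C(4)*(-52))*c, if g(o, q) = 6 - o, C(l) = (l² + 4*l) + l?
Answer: -312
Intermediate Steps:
C(l) = l² + 5*l
c = ⅙ (c = 1/(6 - 1*0) = 1/(6 + 0) = 1/6 = ⅙ ≈ 0.16667)
(C(4)*(-52))*c = ((4*(5 + 4))*(-52))*(⅙) = ((4*9)*(-52))*(⅙) = (36*(-52))*(⅙) = -1872*⅙ = -312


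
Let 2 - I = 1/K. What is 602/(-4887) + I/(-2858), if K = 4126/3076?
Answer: -1781036032/14407007949 ≈ -0.12362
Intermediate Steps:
K = 2063/1538 (K = 4126*(1/3076) = 2063/1538 ≈ 1.3414)
I = 2588/2063 (I = 2 - 1/2063/1538 = 2 - 1*1538/2063 = 2 - 1538/2063 = 2588/2063 ≈ 1.2545)
602/(-4887) + I/(-2858) = 602/(-4887) + (2588/2063)/(-2858) = 602*(-1/4887) + (2588/2063)*(-1/2858) = -602/4887 - 1294/2948027 = -1781036032/14407007949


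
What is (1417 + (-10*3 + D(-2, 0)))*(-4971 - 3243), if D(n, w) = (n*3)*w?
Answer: -11392818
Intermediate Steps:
D(n, w) = 3*n*w (D(n, w) = (3*n)*w = 3*n*w)
(1417 + (-10*3 + D(-2, 0)))*(-4971 - 3243) = (1417 + (-10*3 + 3*(-2)*0))*(-4971 - 3243) = (1417 + (-30 + 0))*(-8214) = (1417 - 30)*(-8214) = 1387*(-8214) = -11392818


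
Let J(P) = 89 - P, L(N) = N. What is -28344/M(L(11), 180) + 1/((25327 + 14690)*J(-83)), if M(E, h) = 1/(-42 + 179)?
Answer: -26727274906271/6882924 ≈ -3.8831e+6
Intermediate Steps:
M(E, h) = 1/137
-28344/M(L(11), 180) + 1/((25327 + 14690)*J(-83)) = -28344/1/137 + 1/((25327 + 14690)*(89 - 1*(-83))) = -28344*137 + 1/(40017*(89 + 83)) = -3883128 + (1/40017)/172 = -3883128 + (1/40017)*(1/172) = -3883128 + 1/6882924 = -26727274906271/6882924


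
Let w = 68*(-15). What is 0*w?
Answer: 0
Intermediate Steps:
w = -1020
0*w = 0*(-1020) = 0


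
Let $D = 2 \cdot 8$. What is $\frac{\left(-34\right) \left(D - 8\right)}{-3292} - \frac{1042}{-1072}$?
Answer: $\frac{465231}{441128} \approx 1.0546$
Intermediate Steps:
$D = 16$
$\frac{\left(-34\right) \left(D - 8\right)}{-3292} - \frac{1042}{-1072} = \frac{\left(-34\right) \left(16 - 8\right)}{-3292} - \frac{1042}{-1072} = \left(-34\right) 8 \left(- \frac{1}{3292}\right) - - \frac{521}{536} = \left(-272\right) \left(- \frac{1}{3292}\right) + \frac{521}{536} = \frac{68}{823} + \frac{521}{536} = \frac{465231}{441128}$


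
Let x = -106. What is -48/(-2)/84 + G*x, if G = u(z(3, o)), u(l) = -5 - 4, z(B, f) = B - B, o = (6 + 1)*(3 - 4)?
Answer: 6680/7 ≈ 954.29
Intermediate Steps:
o = -7 (o = 7*(-1) = -7)
z(B, f) = 0
u(l) = -9
G = -9
-48/(-2)/84 + G*x = -48/(-2)/84 - 9*(-106) = -48*(-½)*(1/84) + 954 = 24*(1/84) + 954 = 2/7 + 954 = 6680/7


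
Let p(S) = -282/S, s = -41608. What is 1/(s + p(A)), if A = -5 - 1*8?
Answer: -13/540622 ≈ -2.4046e-5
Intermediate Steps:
A = -13 (A = -5 - 8 = -13)
1/(s + p(A)) = 1/(-41608 - 282/(-13)) = 1/(-41608 - 282*(-1/13)) = 1/(-41608 + 282/13) = 1/(-540622/13) = -13/540622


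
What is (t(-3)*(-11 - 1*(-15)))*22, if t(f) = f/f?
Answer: 88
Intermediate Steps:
t(f) = 1
(t(-3)*(-11 - 1*(-15)))*22 = (1*(-11 - 1*(-15)))*22 = (1*(-11 + 15))*22 = (1*4)*22 = 4*22 = 88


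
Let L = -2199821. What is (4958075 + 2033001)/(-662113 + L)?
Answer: -3495538/1430967 ≈ -2.4428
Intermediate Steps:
(4958075 + 2033001)/(-662113 + L) = (4958075 + 2033001)/(-662113 - 2199821) = 6991076/(-2861934) = 6991076*(-1/2861934) = -3495538/1430967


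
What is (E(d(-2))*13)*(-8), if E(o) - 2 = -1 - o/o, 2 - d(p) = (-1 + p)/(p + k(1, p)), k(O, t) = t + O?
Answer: 0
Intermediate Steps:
k(O, t) = O + t
d(p) = 2 - (-1 + p)/(1 + 2*p) (d(p) = 2 - (-1 + p)/(p + (1 + p)) = 2 - (-1 + p)/(1 + 2*p))
E(o) = 0 (E(o) = 2 + (-1 - o/o) = 2 + (-1 - 1*1) = 2 + (-1 - 1) = 2 - 2 = 0)
(E(d(-2))*13)*(-8) = (0*13)*(-8) = 0*(-8) = 0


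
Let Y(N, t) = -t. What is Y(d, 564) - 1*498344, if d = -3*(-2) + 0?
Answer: -498908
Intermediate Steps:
d = 6 (d = 6 + 0 = 6)
Y(d, 564) - 1*498344 = -1*564 - 1*498344 = -564 - 498344 = -498908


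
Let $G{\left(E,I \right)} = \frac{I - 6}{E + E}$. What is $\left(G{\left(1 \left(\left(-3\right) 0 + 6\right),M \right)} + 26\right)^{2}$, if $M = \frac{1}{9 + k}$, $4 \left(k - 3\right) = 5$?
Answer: $\frac{65788321}{101124} \approx 650.57$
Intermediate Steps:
$k = \frac{17}{4}$ ($k = 3 + \frac{1}{4} \cdot 5 = 3 + \frac{5}{4} = \frac{17}{4} \approx 4.25$)
$M = \frac{4}{53}$ ($M = \frac{1}{9 + \frac{17}{4}} = \frac{1}{\frac{53}{4}} = \frac{4}{53} \approx 0.075472$)
$G{\left(E,I \right)} = \frac{-6 + I}{2 E}$
$\left(G{\left(1 \left(\left(-3\right) 0 + 6\right),M \right)} + 26\right)^{2} = \left(\frac{-6 + \frac{4}{53}}{2 \cdot 1 \left(\left(-3\right) 0 + 6\right)} + 26\right)^{2} = \left(\frac{1}{2} \frac{1}{1 \left(0 + 6\right)} \left(- \frac{314}{53}\right) + 26\right)^{2} = \left(\frac{1}{2} \frac{1}{1 \cdot 6} \left(- \frac{314}{53}\right) + 26\right)^{2} = \left(\frac{1}{2} \cdot \frac{1}{6} \left(- \frac{314}{53}\right) + 26\right)^{2} = \left(- \frac{157}{318} + 26\right)^{2} = \left(\frac{8111}{318}\right)^{2} = \frac{65788321}{101124}$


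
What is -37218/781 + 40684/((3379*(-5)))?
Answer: -660572314/13194995 ≈ -50.062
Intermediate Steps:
-37218/781 + 40684/((3379*(-5))) = -37218*1/781 + 40684/(-16895) = -37218/781 + 40684*(-1/16895) = -37218/781 - 40684/16895 = -660572314/13194995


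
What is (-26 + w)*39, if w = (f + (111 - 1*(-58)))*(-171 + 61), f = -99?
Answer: -301314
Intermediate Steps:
w = -7700 (w = (-99 + (111 - 1*(-58)))*(-171 + 61) = (-99 + (111 + 58))*(-110) = (-99 + 169)*(-110) = 70*(-110) = -7700)
(-26 + w)*39 = (-26 - 7700)*39 = -7726*39 = -301314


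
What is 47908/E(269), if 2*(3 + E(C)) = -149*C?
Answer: -95816/40087 ≈ -2.3902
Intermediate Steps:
E(C) = -3 - 149*C/2 (E(C) = -3 + (-149*C)/2 = -3 - 149*C/2)
47908/E(269) = 47908/(-3 - 149/2*269) = 47908/(-3 - 40081/2) = 47908/(-40087/2) = 47908*(-2/40087) = -95816/40087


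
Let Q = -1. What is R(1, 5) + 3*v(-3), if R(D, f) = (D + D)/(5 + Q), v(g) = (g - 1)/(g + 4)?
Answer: -23/2 ≈ -11.500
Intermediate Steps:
v(g) = (-1 + g)/(4 + g)
R(D, f) = D/2 (R(D, f) = (D + D)/(5 - 1) = (2*D)/4 = (2*D)*(¼) = D/2)
R(1, 5) + 3*v(-3) = (½)*1 + 3*((-1 - 3)/(4 - 3)) = ½ + 3*(-4/1) = ½ + 3*(1*(-4)) = ½ + 3*(-4) = ½ - 12 = -23/2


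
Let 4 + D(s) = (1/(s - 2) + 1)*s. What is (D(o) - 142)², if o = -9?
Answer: 2876416/121 ≈ 23772.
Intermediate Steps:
D(s) = -4 + s*(1 + 1/(-2 + s)) (D(s) = -4 + (1/(s - 2) + 1)*s = -4 + (1/(-2 + s) + 1)*s = -4 + (1 + 1/(-2 + s))*s = -4 + s*(1 + 1/(-2 + s)))
(D(o) - 142)² = ((8 + (-9)² - 5*(-9))/(-2 - 9) - 142)² = ((8 + 81 + 45)/(-11) - 142)² = (-1/11*134 - 142)² = (-134/11 - 142)² = (-1696/11)² = 2876416/121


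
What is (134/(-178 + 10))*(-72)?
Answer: 402/7 ≈ 57.429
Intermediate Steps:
(134/(-178 + 10))*(-72) = (134/(-168))*(-72) = (134*(-1/168))*(-72) = -67/84*(-72) = 402/7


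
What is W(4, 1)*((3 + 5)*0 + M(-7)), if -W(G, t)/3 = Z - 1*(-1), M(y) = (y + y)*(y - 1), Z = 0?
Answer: -336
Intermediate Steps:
M(y) = 2*y*(-1 + y) (M(y) = (2*y)*(-1 + y) = 2*y*(-1 + y))
W(G, t) = -3 (W(G, t) = -3*(0 - 1*(-1)) = -3*(0 + 1) = -3*1 = -3)
W(4, 1)*((3 + 5)*0 + M(-7)) = -3*((3 + 5)*0 + 2*(-7)*(-1 - 7)) = -3*(8*0 + 2*(-7)*(-8)) = -3*(0 + 112) = -3*112 = -336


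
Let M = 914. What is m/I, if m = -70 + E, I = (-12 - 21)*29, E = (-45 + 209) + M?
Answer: -336/319 ≈ -1.0533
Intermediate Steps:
E = 1078 (E = (-45 + 209) + 914 = 164 + 914 = 1078)
I = -957 (I = -33*29 = -957)
m = 1008 (m = -70 + 1078 = 1008)
m/I = 1008/(-957) = 1008*(-1/957) = -336/319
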